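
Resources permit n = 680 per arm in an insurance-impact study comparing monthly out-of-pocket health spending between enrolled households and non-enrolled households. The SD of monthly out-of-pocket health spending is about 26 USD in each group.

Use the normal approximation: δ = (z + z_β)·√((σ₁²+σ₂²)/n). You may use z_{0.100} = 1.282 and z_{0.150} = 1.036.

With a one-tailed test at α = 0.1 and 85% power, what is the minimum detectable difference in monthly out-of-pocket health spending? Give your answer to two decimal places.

δ = (z_α + z_β) · √((σ₁²+σ₂²)/n)
  = (1.282 + 1.036) · √(1352/680)
  = 2.318 · √1.9882
  = 2.318 · 1.4100
  = 3.2685

Minimum detectable difference ≈ 3.27 USD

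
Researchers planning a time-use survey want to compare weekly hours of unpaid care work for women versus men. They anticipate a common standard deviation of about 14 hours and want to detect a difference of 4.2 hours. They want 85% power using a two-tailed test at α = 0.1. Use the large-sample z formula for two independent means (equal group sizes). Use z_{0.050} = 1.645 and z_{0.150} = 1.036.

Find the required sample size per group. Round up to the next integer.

n = (z_{α/2} + z_β)² · (σ₁² + σ₂²) / δ²
  = (1.645 + 1.036)² · (2·14² = 392) / 4.2²
  = 7.1878 · 392 / 17.64
  = 159.73
Round up → n = 160 per group.

n = 160 per group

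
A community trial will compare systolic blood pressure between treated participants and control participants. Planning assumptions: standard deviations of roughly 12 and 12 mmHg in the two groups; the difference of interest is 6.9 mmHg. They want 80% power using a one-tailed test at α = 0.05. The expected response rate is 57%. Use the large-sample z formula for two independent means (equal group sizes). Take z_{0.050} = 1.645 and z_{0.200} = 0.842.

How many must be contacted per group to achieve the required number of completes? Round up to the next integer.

n = (z_α + z_β)² · (σ₁² + σ₂²) / δ²
  = (1.645 + 0.842)² · (12² + 12² = 288) / 6.9²
  = 6.1852 · 288 / 47.61
  = 37.42
Adjust for 57% response: 37.42 / 0.57 = 65.64.
Round up → n = 66 per group.

n = 66 per group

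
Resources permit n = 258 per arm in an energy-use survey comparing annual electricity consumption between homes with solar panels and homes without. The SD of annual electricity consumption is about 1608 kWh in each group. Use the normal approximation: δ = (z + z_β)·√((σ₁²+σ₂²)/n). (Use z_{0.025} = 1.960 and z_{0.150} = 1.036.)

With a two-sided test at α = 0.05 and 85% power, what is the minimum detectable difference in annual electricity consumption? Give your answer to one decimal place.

Minimum detectable difference ≈ 424.2 kWh

δ = (z_{α/2} + z_β) · √((σ₁²+σ₂²)/n)
  = (1.960 + 1.036) · √(5171328/258)
  = 2.996 · √20043.9
  = 2.996 · 141.5765
  = 424.1632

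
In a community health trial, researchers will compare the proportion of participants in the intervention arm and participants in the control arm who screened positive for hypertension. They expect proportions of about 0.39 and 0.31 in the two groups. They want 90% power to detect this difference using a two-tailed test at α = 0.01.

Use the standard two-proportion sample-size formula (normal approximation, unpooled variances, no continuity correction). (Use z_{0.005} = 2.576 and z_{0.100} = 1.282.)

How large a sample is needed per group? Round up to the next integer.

n = 1051 per group

n = (z_{α/2} + z_β)² · [p₁(1−p₁) + p₂(1−p₂)] / (p₁ − p₂)²
  = (2.576 + 1.282)² · (0.39·0.61 + 0.31·0.69) / (0.08)²
  = (3.858)² · (0.2379 + 0.2139) / 0.0064
  = 14.8842 · 0.4518 / 0.0064
  = 1050.73
Round up → n = 1051 per group.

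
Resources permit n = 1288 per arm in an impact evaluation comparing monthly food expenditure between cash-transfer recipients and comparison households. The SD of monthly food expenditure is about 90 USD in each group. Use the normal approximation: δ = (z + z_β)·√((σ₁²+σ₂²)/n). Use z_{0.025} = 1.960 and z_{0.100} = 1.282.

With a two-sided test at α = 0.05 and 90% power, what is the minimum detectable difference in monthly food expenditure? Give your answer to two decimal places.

Minimum detectable difference ≈ 11.50 USD

δ = (z_{α/2} + z_β) · √((σ₁²+σ₂²)/n)
  = (1.960 + 1.282) · √(16200/1288)
  = 3.242 · √12.5776
  = 3.242 · 3.5465
  = 11.4977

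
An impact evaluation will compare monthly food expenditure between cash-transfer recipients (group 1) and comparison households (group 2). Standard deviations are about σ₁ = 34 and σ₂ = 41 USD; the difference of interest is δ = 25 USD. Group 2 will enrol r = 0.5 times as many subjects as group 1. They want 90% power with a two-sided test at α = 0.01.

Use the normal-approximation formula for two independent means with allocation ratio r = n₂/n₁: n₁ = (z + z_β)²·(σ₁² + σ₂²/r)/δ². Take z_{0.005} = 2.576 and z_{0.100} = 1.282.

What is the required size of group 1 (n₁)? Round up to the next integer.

n₁ = (z_{α/2} + z_β)² · (σ₁² + σ₂²/r) / δ²
   = (2.576 + 1.282)² · (34² + 41²/0.5) / 25²
   = 14.8842 · (1156 + 3362) / 625
   = 14.8842 · 4518 / 625
   = 107.59
Round up → n₁ = 108; n₂ = r·n₁ = 0.5 × 108 = 54.

n₁ = 108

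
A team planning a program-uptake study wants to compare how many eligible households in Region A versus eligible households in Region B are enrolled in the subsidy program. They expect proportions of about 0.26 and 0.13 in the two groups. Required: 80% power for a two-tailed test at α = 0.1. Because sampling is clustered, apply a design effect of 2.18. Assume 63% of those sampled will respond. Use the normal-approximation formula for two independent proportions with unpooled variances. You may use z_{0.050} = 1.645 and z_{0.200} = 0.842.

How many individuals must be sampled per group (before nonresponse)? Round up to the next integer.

n = 387 per group

n = (z_{α/2} + z_β)² · [p₁(1−p₁) + p₂(1−p₂)] / (p₁ − p₂)²
  = (1.645 + 0.842)² · (0.26·0.74 + 0.13·0.87) / (0.13)²
  = (2.487)² · (0.1924 + 0.1131) / 0.0169
  = 6.1852 · 0.3055 / 0.0169
  = 111.81
Design effect: 2.18 × 111.81 = 243.74.
Adjust for 63% response: 243.74 / 0.63 = 386.89.
Round up → n = 387 per group.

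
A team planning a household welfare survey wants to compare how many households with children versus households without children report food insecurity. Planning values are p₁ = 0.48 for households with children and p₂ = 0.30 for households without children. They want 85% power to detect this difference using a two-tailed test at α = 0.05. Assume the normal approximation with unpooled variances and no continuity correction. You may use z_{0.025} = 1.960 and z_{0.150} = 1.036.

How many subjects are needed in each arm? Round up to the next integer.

n = (z_{α/2} + z_β)² · [p₁(1−p₁) + p₂(1−p₂)] / (p₁ − p₂)²
  = (1.960 + 1.036)² · (0.48·0.52 + 0.30·0.70) / (0.18)²
  = (2.996)² · (0.2496 + 0.2100) / 0.0324
  = 8.9760 · 0.4596 / 0.0324
  = 127.33
Round up → n = 128 per group.

n = 128 per group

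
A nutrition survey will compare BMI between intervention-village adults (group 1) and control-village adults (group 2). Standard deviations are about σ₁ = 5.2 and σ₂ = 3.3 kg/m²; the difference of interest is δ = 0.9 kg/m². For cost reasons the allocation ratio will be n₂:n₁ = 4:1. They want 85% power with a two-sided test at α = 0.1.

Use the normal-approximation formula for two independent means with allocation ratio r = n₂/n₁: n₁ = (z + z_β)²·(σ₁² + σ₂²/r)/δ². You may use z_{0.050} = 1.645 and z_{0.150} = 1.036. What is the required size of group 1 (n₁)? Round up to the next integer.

n₁ = (z_{α/2} + z_β)² · (σ₁² + σ₂²/r) / δ²
   = (1.645 + 1.036)² · (5.2² + 3.3²/4) / 0.9²
   = 7.1878 · (27.04 + 2.7225) / 0.81
   = 7.1878 · 29.7625 / 0.81
   = 264.11
Round up → n₁ = 265; n₂ = r·n₁ = 4 × 265 = 1060.

n₁ = 265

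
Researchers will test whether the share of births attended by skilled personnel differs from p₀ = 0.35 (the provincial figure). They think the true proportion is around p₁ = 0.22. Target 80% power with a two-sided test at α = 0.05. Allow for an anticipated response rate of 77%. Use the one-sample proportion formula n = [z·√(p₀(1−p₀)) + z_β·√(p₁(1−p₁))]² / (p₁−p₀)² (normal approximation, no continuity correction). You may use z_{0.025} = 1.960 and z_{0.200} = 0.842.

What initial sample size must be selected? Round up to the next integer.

n = [z_{α/2}·√(p₀q₀) + z_β·√(p₁q₁)]² / (p₁ − p₀)²
  = [1.960·√(0.35·0.65) + 0.842·√(0.22·0.78)]² / (-0.13)²
  = [1.960·0.4770 + 0.842·0.4142]² / 0.0169
  = [1.2837]² / 0.0169
  = 97.50
Adjust for 77% response: 97.50 / 0.77 = 126.63.
Round up → n = 127.

n = 127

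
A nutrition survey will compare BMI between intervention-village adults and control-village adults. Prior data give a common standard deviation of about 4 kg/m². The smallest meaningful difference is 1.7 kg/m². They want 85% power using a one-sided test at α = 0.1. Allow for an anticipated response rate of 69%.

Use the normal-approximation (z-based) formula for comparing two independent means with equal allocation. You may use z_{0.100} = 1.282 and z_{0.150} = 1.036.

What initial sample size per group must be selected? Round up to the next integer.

n = (z_α + z_β)² · (σ₁² + σ₂²) / δ²
  = (1.282 + 1.036)² · (2·4² = 32) / 1.7²
  = 5.3731 · 32 / 2.89
  = 59.49
Adjust for 69% response: 59.49 / 0.69 = 86.22.
Round up → n = 87 per group.

n = 87 per group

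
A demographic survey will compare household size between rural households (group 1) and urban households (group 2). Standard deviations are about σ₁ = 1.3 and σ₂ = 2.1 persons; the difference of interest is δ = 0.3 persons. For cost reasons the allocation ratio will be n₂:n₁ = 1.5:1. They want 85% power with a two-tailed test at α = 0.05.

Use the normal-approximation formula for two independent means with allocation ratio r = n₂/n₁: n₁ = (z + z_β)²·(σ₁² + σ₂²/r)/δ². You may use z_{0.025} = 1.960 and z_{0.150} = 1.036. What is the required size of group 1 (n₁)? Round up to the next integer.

n₁ = (z_{α/2} + z_β)² · (σ₁² + σ₂²/r) / δ²
   = (1.960 + 1.036)² · (1.3² + 2.1²/1.5) / 0.3²
   = 8.9760 · (1.69 + 2.94) / 0.09
   = 8.9760 · 4.63 / 0.09
   = 461.77
Round up → n₁ = 462; n₂ = r·n₁ = 1.5 × 462 = 693.

n₁ = 462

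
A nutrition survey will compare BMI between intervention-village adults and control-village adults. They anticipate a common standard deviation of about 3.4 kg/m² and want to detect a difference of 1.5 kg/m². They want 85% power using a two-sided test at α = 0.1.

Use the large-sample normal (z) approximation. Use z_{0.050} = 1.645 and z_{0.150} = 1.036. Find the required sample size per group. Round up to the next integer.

n = (z_{α/2} + z_β)² · (σ₁² + σ₂²) / δ²
  = (1.645 + 1.036)² · (2·3.4² = 23.12) / 1.5²
  = 7.1878 · 23.12 / 2.25
  = 73.86
Round up → n = 74 per group.

n = 74 per group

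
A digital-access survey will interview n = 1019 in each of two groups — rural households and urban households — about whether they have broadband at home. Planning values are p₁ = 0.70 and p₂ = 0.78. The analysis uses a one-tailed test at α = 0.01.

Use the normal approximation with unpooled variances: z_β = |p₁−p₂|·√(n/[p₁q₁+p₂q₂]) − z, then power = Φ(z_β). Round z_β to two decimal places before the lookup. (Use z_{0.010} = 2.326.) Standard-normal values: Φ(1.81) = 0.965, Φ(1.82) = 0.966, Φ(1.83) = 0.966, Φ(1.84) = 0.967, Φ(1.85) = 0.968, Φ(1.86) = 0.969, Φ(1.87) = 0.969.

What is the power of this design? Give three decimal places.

Power ≈ 0.965

z_β = |p₁−p₂|·√(n/[p₁q₁+p₂q₂]) − z_α
    = 0.08 · √(1019/0.3816) − 2.326
    = 0.08 · 51.6753 − 2.326
    = 4.1340 − 2.326 = 1.8080 → 1.81
Power = Φ(1.81) = 0.965.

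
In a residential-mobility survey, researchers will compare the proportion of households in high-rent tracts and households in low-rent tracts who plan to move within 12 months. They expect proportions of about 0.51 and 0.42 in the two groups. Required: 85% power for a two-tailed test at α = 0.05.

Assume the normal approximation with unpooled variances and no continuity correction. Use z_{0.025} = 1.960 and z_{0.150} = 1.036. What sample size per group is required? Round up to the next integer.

n = 547 per group

n = (z_{α/2} + z_β)² · [p₁(1−p₁) + p₂(1−p₂)] / (p₁ − p₂)²
  = (1.960 + 1.036)² · (0.51·0.49 + 0.42·0.58) / (0.09)²
  = (2.996)² · (0.2499 + 0.2436) / 0.0081
  = 8.9760 · 0.4935 / 0.0081
  = 546.87
Round up → n = 547 per group.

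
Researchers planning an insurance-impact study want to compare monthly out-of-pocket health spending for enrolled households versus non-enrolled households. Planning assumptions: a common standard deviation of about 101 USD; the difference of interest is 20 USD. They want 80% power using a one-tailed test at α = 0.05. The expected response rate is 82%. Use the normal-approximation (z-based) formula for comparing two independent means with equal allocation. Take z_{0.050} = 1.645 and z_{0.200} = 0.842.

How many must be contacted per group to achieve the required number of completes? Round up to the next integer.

n = 385 per group

n = (z_α + z_β)² · (σ₁² + σ₂²) / δ²
  = (1.645 + 0.842)² · (2·101² = 20402) / 20²
  = 6.1852 · 20402 / 400
  = 315.47
Adjust for 82% response: 315.47 / 0.82 = 384.73.
Round up → n = 385 per group.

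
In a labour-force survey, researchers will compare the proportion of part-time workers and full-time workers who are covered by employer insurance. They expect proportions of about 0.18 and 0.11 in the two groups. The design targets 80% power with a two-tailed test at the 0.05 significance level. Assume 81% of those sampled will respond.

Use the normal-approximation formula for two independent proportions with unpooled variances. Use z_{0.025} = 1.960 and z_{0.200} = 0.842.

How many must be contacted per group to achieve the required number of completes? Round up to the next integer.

n = 486 per group

n = (z_{α/2} + z_β)² · [p₁(1−p₁) + p₂(1−p₂)] / (p₁ − p₂)²
  = (1.960 + 0.842)² · (0.18·0.82 + 0.11·0.89) / (0.07)²
  = (2.802)² · (0.1476 + 0.0979) / 0.0049
  = 7.8512 · 0.2455 / 0.0049
  = 393.36
Adjust for 81% response: 393.36 / 0.81 = 485.63.
Round up → n = 486 per group.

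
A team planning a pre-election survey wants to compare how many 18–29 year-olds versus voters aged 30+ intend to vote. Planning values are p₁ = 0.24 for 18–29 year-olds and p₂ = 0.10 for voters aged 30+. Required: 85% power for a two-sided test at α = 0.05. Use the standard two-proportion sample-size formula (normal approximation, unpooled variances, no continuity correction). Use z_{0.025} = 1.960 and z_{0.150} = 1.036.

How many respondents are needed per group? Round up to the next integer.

n = (z_{α/2} + z_β)² · [p₁(1−p₁) + p₂(1−p₂)] / (p₁ − p₂)²
  = (1.960 + 1.036)² · (0.24·0.76 + 0.10·0.90) / (0.14)²
  = (2.996)² · (0.1824 + 0.0900) / 0.0196
  = 8.9760 · 0.2724 / 0.0196
  = 124.75
Round up → n = 125 per group.

n = 125 per group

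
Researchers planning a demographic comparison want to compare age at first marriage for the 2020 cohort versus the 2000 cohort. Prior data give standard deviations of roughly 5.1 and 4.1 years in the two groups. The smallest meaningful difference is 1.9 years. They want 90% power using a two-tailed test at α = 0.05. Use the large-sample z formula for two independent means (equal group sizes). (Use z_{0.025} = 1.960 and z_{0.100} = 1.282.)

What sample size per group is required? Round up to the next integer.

n = (z_{α/2} + z_β)² · (σ₁² + σ₂²) / δ²
  = (1.960 + 1.282)² · (5.1² + 4.1² = 42.82) / 1.9²
  = 10.5106 · 42.82 / 3.61
  = 124.67
Round up → n = 125 per group.

n = 125 per group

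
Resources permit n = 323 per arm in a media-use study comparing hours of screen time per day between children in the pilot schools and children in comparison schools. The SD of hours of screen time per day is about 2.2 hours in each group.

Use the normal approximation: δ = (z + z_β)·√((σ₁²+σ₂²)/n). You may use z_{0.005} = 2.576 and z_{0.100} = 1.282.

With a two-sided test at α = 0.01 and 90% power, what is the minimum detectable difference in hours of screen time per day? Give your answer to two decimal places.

Minimum detectable difference ≈ 0.67 hours

δ = (z_{α/2} + z_β) · √((σ₁²+σ₂²)/n)
  = (2.576 + 1.282) · √(9.68/323)
  = 3.858 · √0.02997
  = 3.858 · 0.1731
  = 0.6679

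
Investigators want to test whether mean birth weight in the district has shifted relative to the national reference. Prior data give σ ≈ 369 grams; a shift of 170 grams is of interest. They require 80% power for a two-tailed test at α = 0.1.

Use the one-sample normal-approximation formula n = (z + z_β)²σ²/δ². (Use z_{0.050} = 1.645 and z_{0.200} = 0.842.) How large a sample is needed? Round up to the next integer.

n = (z_{α/2} + z_β)² · σ² / δ²
  = (1.645 + 0.842)² · 369² / 170²
  = 6.1852 · 136161 / 28900
  = 29.14
Round up → n = 30.

n = 30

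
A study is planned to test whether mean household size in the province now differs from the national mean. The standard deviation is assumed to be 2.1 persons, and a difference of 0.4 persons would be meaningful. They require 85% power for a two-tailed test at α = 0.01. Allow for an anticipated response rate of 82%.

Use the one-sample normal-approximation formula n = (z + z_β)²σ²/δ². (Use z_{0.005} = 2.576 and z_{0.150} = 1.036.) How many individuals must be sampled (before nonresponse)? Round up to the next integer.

n = 439

n = (z_{α/2} + z_β)² · σ² / δ²
  = (2.576 + 1.036)² · 2.1² / 0.4²
  = 13.0465 · 4.41 / 0.16
  = 359.60
Adjust for 82% response: 359.60 / 0.82 = 438.53.
Round up → n = 439.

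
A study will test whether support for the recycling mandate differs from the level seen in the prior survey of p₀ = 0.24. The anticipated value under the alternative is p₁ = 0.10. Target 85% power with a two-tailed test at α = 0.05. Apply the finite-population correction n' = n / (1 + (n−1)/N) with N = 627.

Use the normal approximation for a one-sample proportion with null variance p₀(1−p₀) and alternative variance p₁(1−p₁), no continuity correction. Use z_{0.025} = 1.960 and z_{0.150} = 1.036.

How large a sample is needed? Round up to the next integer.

n = 61

n = [z_{α/2}·√(p₀q₀) + z_β·√(p₁q₁)]² / (p₁ − p₀)²
  = [1.960·√(0.24·0.76) + 1.036·√(0.10·0.90)]² / (-0.14)²
  = [1.960·0.4271 + 1.036·0.3000]² / 0.0196
  = [1.1479]² / 0.0196
  = 67.23
Finite-population correction (N = 627): 67.23 / (1 + (67.23 − 1)/627) = 60.80.
Round up → n = 61.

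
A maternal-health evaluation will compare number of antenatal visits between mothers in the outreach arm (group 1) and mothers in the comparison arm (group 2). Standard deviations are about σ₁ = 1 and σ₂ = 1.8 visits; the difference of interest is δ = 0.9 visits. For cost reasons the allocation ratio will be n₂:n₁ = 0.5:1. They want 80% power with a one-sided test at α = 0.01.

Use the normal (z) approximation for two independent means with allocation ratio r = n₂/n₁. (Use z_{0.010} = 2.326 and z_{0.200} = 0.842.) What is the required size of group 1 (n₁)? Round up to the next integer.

n₁ = (z_α + z_β)² · (σ₁² + σ₂²/r) / δ²
   = (2.326 + 0.842)² · (1² + 1.8²/0.5) / 0.9²
   = 10.0362 · (1 + 6.48) / 0.81
   = 10.0362 · 7.48 / 0.81
   = 92.68
Round up → n₁ = 93; n₂ = r·n₁ = 0.5 × 93 = 47.

n₁ = 93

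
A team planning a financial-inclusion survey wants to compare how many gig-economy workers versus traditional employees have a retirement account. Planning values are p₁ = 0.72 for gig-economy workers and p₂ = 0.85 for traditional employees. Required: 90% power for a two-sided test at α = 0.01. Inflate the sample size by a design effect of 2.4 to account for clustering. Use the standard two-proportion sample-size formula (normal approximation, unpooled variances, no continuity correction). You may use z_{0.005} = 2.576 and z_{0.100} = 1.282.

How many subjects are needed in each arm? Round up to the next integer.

n = 696 per group

n = (z_{α/2} + z_β)² · [p₁(1−p₁) + p₂(1−p₂)] / (p₁ − p₂)²
  = (2.576 + 1.282)² · (0.72·0.28 + 0.85·0.15) / (-0.13)²
  = (3.858)² · (0.2016 + 0.1275) / 0.0169
  = 14.8842 · 0.3291 / 0.0169
  = 289.84
Design effect: 2.4 × 289.84 = 695.63.
Round up → n = 696 per group.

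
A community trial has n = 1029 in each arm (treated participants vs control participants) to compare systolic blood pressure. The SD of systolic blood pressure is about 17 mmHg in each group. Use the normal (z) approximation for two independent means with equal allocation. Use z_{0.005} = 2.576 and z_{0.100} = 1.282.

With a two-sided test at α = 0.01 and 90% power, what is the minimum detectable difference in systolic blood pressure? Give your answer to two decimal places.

δ = (z_{α/2} + z_β) · √((σ₁²+σ₂²)/n)
  = (2.576 + 1.282) · √(578/1029)
  = 3.858 · √0.56171
  = 3.858 · 0.7495
  = 2.8915

Minimum detectable difference ≈ 2.89 mmHg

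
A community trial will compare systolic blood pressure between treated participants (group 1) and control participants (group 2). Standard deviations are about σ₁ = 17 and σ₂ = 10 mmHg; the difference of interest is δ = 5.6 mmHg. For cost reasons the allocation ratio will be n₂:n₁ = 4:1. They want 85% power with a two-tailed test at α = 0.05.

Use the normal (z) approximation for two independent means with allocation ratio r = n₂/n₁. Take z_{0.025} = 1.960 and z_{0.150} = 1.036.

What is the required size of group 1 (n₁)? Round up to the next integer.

n₁ = (z_{α/2} + z_β)² · (σ₁² + σ₂²/r) / δ²
   = (1.960 + 1.036)² · (17² + 10²/4) / 5.6²
   = 8.9760 · (289 + 25) / 31.36
   = 8.9760 · 314 / 31.36
   = 89.87
Round up → n₁ = 90; n₂ = r·n₁ = 4 × 90 = 360.

n₁ = 90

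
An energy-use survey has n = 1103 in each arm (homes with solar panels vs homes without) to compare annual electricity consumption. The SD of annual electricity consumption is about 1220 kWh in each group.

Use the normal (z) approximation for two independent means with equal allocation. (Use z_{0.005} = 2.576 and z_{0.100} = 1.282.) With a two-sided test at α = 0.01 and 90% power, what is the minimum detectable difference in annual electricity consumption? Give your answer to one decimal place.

δ = (z_{α/2} + z_β) · √((σ₁²+σ₂²)/n)
  = (2.576 + 1.282) · √(2976800/1103)
  = 3.858 · √2698.8
  = 3.858 · 51.9502
  = 200.4238

Minimum detectable difference ≈ 200.4 kWh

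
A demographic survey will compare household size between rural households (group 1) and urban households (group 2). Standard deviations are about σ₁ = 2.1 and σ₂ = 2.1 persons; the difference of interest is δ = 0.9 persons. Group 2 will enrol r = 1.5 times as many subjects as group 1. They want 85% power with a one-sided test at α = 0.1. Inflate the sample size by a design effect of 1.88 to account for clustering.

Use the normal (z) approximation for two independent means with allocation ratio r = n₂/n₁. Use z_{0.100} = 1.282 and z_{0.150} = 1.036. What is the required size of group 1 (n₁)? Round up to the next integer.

n₁ = (z_α + z_β)² · (σ₁² + σ₂²/r) / δ²
   = (1.282 + 1.036)² · (2.1² + 2.1²/1.5) / 0.9²
   = 5.3731 · (4.41 + 2.94) / 0.81
   = 5.3731 · 7.35 / 0.81
   = 48.76
Design effect: 1.88 × 48.76 = 91.66.
Round up → n₁ = 92; n₂ = r·n₁ = 1.5 × 92 = 138.

n₁ = 92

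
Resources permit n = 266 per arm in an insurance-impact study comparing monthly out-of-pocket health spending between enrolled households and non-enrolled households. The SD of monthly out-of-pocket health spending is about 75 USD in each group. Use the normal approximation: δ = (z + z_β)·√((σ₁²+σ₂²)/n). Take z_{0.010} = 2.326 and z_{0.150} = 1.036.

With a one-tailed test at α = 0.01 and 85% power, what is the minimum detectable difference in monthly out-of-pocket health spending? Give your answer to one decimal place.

δ = (z_α + z_β) · √((σ₁²+σ₂²)/n)
  = (2.326 + 1.036) · √(11250/266)
  = 3.362 · √42.2932
  = 3.362 · 6.5033
  = 21.8642

Minimum detectable difference ≈ 21.9 USD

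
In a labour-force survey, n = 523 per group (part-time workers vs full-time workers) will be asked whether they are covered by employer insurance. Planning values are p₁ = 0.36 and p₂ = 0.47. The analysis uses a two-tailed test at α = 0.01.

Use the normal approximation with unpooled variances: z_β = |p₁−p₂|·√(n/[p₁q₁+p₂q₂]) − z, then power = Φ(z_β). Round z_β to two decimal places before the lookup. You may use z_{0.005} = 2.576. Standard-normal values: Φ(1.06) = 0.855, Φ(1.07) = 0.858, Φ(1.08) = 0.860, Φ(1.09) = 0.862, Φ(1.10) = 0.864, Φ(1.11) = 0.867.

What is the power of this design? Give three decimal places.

z_β = |p₁−p₂|·√(n/[p₁q₁+p₂q₂]) − z_{α/2}
    = 0.11 · √(523/0.4795) − 2.576
    = 0.11 · 33.0260 − 2.576
    = 3.6329 − 2.576 = 1.0569 → 1.06
Power = Φ(1.06) = 0.855.

Power ≈ 0.855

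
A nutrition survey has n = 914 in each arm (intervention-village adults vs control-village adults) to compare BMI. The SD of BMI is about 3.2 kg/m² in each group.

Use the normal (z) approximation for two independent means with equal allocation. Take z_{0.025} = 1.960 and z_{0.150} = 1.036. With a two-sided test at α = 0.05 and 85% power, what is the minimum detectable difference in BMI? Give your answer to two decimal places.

δ = (z_{α/2} + z_β) · √((σ₁²+σ₂²)/n)
  = (1.960 + 1.036) · √(20.48/914)
  = 2.996 · √0.02241
  = 2.996 · 0.1497
  = 0.4485

Minimum detectable difference ≈ 0.45 kg/m²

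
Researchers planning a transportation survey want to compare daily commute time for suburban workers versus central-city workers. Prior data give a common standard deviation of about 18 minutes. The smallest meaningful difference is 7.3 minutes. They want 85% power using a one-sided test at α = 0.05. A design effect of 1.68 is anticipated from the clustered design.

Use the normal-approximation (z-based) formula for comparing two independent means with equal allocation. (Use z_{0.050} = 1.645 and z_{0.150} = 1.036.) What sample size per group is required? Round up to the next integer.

n = (z_α + z_β)² · (σ₁² + σ₂²) / δ²
  = (1.645 + 1.036)² · (2·18² = 648) / 7.3²
  = 7.1878 · 648 / 53.29
  = 87.40
Design effect: 1.68 × 87.40 = 146.84.
Round up → n = 147 per group.

n = 147 per group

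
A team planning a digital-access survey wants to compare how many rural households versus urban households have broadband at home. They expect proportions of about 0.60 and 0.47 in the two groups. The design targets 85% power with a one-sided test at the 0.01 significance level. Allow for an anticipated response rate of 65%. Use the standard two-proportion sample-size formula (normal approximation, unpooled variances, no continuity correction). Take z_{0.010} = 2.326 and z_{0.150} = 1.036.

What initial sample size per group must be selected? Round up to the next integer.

n = (z_α + z_β)² · [p₁(1−p₁) + p₂(1−p₂)] / (p₁ − p₂)²
  = (2.326 + 1.036)² · (0.60·0.40 + 0.47·0.53) / (0.13)²
  = (3.362)² · (0.2400 + 0.2491) / 0.0169
  = 11.3030 · 0.4891 / 0.0169
  = 327.12
Adjust for 65% response: 327.12 / 0.65 = 503.26.
Round up → n = 504 per group.

n = 504 per group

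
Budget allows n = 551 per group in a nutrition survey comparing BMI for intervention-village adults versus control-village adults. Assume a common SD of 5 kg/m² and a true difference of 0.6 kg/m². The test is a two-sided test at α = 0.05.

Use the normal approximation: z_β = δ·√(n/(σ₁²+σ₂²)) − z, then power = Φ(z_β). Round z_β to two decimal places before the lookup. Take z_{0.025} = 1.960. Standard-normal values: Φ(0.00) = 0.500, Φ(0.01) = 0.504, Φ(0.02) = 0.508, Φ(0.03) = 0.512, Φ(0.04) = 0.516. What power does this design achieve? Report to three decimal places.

z_β = δ·√(n/(σ₁²+σ₂²)) − z_{α/2}
    = 0.6 · √(551/50) − 1.960
    = 0.6 · 3.31964 − 1.960
    = 1.9918 − 1.960 = 0.0318 → 0.03
Power = Φ(0.03) = 0.512.

Power ≈ 0.512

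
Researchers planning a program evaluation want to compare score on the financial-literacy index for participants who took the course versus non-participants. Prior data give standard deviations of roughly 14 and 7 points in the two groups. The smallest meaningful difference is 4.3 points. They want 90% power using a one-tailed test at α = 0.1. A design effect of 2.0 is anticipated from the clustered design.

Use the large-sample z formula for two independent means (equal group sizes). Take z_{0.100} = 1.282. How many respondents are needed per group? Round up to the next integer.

n = (z_α + z_β)² · (σ₁² + σ₂²) / δ²
  = (1.282 + 1.282)² · (14² + 7² = 245) / 4.3²
  = 6.5741 · 245 / 18.49
  = 87.11
Design effect: 2.0 × 87.11 = 174.22.
Round up → n = 175 per group.

n = 175 per group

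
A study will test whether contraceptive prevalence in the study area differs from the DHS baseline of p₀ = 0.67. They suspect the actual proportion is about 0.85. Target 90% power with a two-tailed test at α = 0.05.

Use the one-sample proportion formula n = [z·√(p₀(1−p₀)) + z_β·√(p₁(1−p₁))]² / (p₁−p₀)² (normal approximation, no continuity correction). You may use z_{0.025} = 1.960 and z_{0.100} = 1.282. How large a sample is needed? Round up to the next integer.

n = [z_{α/2}·√(p₀q₀) + z_β·√(p₁q₁)]² / (p₁ − p₀)²
  = [1.960·√(0.67·0.33) + 1.282·√(0.85·0.15)]² / (0.18)²
  = [1.960·0.4702 + 1.282·0.3571]² / 0.0324
  = [1.3794]² / 0.0324
  = 58.73
Round up → n = 59.

n = 59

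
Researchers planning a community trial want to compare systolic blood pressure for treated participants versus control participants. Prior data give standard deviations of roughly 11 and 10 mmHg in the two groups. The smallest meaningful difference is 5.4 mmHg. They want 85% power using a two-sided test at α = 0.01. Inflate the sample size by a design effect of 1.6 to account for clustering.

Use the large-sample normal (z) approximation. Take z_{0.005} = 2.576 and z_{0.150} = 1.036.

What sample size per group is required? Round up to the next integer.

n = 159 per group

n = (z_{α/2} + z_β)² · (σ₁² + σ₂²) / δ²
  = (2.576 + 1.036)² · (11² + 10² = 221) / 5.4²
  = 13.0465 · 221 / 29.16
  = 98.88
Design effect: 1.6 × 98.88 = 158.21.
Round up → n = 159 per group.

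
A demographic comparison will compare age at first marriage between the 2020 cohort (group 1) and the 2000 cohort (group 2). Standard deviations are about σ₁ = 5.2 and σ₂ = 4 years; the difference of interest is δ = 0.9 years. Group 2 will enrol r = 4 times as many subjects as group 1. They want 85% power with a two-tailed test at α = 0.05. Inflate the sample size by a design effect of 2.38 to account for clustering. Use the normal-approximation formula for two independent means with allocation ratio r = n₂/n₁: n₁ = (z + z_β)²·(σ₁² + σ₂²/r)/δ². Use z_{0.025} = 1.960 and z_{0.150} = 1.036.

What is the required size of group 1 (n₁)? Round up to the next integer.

n₁ = (z_{α/2} + z_β)² · (σ₁² + σ₂²/r) / δ²
   = (1.960 + 1.036)² · (5.2² + 4²/4) / 0.9²
   = 8.9760 · (27.04 + 4) / 0.81
   = 8.9760 · 31.04 / 0.81
   = 343.97
Design effect: 2.38 × 343.97 = 818.65.
Round up → n₁ = 819; n₂ = r·n₁ = 4 × 819 = 3276.

n₁ = 819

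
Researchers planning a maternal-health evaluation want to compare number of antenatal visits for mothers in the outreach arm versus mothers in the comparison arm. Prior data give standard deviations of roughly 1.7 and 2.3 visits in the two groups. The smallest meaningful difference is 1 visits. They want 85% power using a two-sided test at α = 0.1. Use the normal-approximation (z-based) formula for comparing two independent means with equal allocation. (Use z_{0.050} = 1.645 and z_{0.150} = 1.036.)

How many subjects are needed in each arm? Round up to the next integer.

n = (z_{α/2} + z_β)² · (σ₁² + σ₂²) / δ²
  = (1.645 + 1.036)² · (1.7² + 2.3² = 8.18) / 1²
  = 7.1878 · 8.18 / 1
  = 58.80
Round up → n = 59 per group.

n = 59 per group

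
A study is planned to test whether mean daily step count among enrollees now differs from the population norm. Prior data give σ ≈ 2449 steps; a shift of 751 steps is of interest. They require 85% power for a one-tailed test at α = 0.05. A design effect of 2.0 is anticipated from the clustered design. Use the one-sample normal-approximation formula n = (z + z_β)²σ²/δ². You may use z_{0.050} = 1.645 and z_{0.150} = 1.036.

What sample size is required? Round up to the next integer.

n = (z_α + z_β)² · σ² / δ²
  = (1.645 + 1.036)² · 2449² / 751²
  = 7.1878 · 5997601 / 564001
  = 76.43
Design effect: 2.0 × 76.43 = 152.87.
Round up → n = 153.

n = 153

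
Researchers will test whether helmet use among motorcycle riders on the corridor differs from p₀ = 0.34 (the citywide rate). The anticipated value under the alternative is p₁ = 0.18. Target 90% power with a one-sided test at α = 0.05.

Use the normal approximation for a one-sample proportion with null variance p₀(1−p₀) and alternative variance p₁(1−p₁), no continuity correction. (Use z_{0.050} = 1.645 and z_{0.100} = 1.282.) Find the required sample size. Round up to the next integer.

n = 64

n = [z_α·√(p₀q₀) + z_β·√(p₁q₁)]² / (p₁ − p₀)²
  = [1.645·√(0.34·0.66) + 1.282·√(0.18·0.82)]² / (-0.16)²
  = [1.645·0.4737 + 1.282·0.3842]² / 0.0256
  = [1.2718]² / 0.0256
  = 63.18
Round up → n = 64.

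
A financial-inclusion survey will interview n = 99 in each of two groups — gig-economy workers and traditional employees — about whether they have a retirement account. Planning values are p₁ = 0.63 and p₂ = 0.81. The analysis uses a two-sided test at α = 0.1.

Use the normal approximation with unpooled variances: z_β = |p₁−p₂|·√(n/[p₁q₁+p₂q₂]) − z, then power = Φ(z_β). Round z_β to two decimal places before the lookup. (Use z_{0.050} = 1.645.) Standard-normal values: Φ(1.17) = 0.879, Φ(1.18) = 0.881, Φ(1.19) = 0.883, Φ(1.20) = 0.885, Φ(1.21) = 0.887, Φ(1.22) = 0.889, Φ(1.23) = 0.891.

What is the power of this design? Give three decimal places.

z_β = |p₁−p₂|·√(n/[p₁q₁+p₂q₂]) − z_{α/2}
    = 0.18 · √(99/0.3870) − 1.645
    = 0.18 · 15.9942 − 1.645
    = 2.8790 − 1.645 = 1.2340 → 1.23
Power = Φ(1.23) = 0.891.

Power ≈ 0.891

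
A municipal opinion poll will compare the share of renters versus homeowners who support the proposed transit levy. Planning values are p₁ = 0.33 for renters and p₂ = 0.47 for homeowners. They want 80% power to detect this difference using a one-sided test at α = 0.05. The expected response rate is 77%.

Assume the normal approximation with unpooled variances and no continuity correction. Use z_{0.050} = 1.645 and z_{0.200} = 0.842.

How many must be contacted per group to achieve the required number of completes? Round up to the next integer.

n = 193 per group

n = (z_α + z_β)² · [p₁(1−p₁) + p₂(1−p₂)] / (p₁ − p₂)²
  = (1.645 + 0.842)² · (0.33·0.67 + 0.47·0.53) / (-0.14)²
  = (2.487)² · (0.2211 + 0.2491) / 0.0196
  = 6.1852 · 0.4702 / 0.0196
  = 148.38
Adjust for 77% response: 148.38 / 0.77 = 192.70.
Round up → n = 193 per group.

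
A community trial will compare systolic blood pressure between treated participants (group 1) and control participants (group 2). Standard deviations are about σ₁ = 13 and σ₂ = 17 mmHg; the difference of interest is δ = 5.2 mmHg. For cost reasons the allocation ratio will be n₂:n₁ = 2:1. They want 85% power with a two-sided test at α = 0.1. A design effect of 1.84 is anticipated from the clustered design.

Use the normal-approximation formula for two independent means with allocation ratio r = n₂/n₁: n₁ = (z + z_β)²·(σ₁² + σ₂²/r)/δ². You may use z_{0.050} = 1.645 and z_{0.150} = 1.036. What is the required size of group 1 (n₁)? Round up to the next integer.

n₁ = (z_{α/2} + z_β)² · (σ₁² + σ₂²/r) / δ²
   = (1.645 + 1.036)² · (13² + 17²/2) / 5.2²
   = 7.1878 · (169 + 144.5) / 27.04
   = 7.1878 · 313.5 / 27.04
   = 83.33
Design effect: 1.84 × 83.33 = 153.34.
Round up → n₁ = 154; n₂ = r·n₁ = 2 × 154 = 308.

n₁ = 154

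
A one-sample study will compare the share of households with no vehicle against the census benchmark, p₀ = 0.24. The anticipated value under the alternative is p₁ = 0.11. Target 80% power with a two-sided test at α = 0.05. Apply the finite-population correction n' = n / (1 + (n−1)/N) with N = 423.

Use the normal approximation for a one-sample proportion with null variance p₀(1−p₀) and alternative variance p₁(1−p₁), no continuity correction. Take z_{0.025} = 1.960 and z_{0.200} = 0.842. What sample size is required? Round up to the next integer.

n = [z_{α/2}·√(p₀q₀) + z_β·√(p₁q₁)]² / (p₁ − p₀)²
  = [1.960·√(0.24·0.76) + 0.842·√(0.11·0.89)]² / (-0.13)²
  = [1.960·0.4271 + 0.842·0.3129]² / 0.0169
  = [1.1005]² / 0.0169
  = 71.67
Finite-population correction (N = 423): 71.67 / (1 + (71.67 − 1)/423) = 61.41.
Round up → n = 62.

n = 62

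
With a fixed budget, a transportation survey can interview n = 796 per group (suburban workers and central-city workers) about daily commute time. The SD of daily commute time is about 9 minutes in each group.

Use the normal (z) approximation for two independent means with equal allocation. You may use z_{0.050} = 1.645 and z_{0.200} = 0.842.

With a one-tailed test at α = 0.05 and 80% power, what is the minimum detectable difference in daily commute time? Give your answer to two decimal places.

δ = (z_α + z_β) · √((σ₁²+σ₂²)/n)
  = (1.645 + 0.842) · √(162/796)
  = 2.487 · √0.20352
  = 2.487 · 0.4511
  = 1.1220

Minimum detectable difference ≈ 1.12 minutes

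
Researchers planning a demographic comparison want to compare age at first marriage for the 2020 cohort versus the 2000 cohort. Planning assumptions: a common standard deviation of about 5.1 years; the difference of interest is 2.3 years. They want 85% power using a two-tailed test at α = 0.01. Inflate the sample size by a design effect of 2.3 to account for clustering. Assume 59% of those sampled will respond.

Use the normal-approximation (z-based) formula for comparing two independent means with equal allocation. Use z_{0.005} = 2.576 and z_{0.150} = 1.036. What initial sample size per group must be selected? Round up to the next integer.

n = (z_{α/2} + z_β)² · (σ₁² + σ₂²) / δ²
  = (2.576 + 1.036)² · (2·5.1² = 52.02) / 2.3²
  = 13.0465 · 52.02 / 5.29
  = 128.30
Design effect: 2.3 × 128.30 = 295.08.
Adjust for 59% response: 295.08 / 0.59 = 500.13.
Round up → n = 501 per group.

n = 501 per group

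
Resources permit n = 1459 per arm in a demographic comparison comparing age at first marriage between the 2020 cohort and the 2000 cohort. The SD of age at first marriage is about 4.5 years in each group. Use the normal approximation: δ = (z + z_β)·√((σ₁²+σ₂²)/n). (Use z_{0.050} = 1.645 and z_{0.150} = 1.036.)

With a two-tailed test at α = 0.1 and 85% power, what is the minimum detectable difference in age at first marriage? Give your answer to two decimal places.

δ = (z_{α/2} + z_β) · √((σ₁²+σ₂²)/n)
  = (1.645 + 1.036) · √(40.5/1459)
  = 2.681 · √0.02776
  = 2.681 · 0.1666
  = 0.4467

Minimum detectable difference ≈ 0.45 years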